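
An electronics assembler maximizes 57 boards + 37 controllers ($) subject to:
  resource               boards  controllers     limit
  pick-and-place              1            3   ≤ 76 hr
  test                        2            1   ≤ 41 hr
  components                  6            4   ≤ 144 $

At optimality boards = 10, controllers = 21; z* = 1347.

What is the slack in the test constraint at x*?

0

test used = 2·10 + 1·21 = 41; slack = 41 − 41 = 0.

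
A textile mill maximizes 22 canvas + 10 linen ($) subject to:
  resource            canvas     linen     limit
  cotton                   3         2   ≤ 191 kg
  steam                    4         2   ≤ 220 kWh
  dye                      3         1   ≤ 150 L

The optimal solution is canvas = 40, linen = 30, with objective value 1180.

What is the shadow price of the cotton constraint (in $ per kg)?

0

Binding: steam and dye. Non-binding: cotton (11 unused).
By complementary slackness, y = 0 for the non-binding constraint.
Dual feasibility on the basic columns requires 4·y_steam + 3·y_dye = 22, 2·y_steam + 1·y_dye = 10.
→ y_steam = 4 and y_dye = 2.
Shadow price of cotton = 0.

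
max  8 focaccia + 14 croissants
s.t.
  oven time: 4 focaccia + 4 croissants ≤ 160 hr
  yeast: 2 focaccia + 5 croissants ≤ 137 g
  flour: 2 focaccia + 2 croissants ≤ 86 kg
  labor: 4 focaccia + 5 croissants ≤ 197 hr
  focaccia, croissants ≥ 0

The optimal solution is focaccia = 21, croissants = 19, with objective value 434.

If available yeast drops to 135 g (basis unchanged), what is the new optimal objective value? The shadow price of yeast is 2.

430

Δb = -2, so new z* = 434 + (2)·(-2) = 434 − 4 = 430.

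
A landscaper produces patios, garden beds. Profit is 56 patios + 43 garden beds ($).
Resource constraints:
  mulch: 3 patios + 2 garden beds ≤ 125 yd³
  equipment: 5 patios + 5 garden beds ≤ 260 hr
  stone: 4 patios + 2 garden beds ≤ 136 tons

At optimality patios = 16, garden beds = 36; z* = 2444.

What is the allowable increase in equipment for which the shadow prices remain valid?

Binding constraints: equipment, stone. The basis is B = [[5,5],[4,2]] with det -10.
Per unit increase in equipment, x* moves by d = (-0.2, 0.4).
The basis stays optimal until mulch becomes binding; allowable increase = 25 hr.

25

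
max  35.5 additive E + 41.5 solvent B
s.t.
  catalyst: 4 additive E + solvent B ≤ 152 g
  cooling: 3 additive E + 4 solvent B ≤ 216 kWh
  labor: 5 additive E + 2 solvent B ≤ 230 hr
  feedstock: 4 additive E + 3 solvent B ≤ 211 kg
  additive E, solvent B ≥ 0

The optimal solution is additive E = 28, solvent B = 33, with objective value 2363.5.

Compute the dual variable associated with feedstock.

2.5

At the optimum: catalyst uses 145 of 152 (slack = 7); cooling uses 216 of 216 (binding); labor uses 206 of 230 (slack = 24); feedstock uses 211 of 211 (binding).
Slack constraints have shadow price 0 (complementary slackness).
Dual feasibility on the basic columns requires 3·y_cooling + 4·y_feedstock = 35.5, 4·y_cooling + 3·y_feedstock = 41.5.
→ y_cooling = 8.5 and y_feedstock = 2.5.
Shadow price of feedstock = 2.5.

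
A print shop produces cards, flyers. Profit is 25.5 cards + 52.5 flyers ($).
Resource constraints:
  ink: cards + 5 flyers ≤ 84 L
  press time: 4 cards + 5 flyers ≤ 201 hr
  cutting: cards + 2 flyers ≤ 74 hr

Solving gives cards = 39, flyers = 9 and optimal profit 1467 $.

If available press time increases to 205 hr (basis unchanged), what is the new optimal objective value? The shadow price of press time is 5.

Δb = 4, so new z* = 1467 + (5)·(4) = 1467 + 20 = 1487.

1487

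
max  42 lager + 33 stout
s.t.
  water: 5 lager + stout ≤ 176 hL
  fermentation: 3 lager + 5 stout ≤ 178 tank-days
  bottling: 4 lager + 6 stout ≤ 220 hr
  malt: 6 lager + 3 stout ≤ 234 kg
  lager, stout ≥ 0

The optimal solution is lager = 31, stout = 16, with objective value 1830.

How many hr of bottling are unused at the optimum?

0

bottling used = 4·31 + 6·16 = 220; slack = 220 − 220 = 0.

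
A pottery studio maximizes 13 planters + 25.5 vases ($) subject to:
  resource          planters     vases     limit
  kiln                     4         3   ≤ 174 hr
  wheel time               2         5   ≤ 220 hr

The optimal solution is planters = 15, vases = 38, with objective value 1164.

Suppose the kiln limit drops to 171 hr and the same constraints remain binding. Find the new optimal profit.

Check each constraint at x*: kiln 174/174 (tight); wheel time 220/220 (tight).
The binding rows give the dual system: 4·y_kiln + 2·y_wheel time = 13 and 3·y_kiln + 5·y_wheel time = 25.5.
→ y_kiln = 1 and y_wheel time = 4.5.
Δz = y_kiln·Δb = 1 × (-3) = -3, so new z* = 1164 − 3 = 1161.

1161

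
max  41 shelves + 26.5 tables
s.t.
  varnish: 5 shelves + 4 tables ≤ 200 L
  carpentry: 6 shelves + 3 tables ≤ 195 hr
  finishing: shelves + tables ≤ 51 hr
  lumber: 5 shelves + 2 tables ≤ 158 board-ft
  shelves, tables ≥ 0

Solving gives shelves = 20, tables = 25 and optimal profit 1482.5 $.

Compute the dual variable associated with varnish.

4

At the optimum: varnish uses 200 of 200 (binding); carpentry uses 195 of 195 (binding); finishing uses 45 of 51 (slack = 6); lumber uses 150 of 158 (slack = 8).
Since finishing, lumber are not tight, their duals are 0.
From A_Bᵀ y = c: 5·y_varnish + 6·y_carpentry = 41; 4·y_varnish + 3·y_carpentry = 26.5.
This yields shadow prices y_varnish = 4, y_carpentry = 3.5.
Shadow price of varnish = 4.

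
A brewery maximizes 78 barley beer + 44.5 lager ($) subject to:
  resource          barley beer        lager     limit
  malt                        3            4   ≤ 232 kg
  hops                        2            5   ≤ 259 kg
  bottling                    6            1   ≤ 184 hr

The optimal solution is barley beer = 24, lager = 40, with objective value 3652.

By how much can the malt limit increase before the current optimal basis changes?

Binding constraints: malt, bottling. The basis is B = [[3,4],[6,1]] with det -21.
Per unit increase in malt, x* moves by d = (-0.0476, 0.2857).
The basis stays optimal until hops becomes binding; allowable increase = 8.25 kg.

8.25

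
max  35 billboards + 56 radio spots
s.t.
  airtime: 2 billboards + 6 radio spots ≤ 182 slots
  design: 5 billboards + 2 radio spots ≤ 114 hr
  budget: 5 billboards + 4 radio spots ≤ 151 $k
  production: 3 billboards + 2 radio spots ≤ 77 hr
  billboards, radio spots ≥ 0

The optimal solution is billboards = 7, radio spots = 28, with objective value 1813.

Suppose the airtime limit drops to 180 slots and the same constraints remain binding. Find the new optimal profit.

At the optimum: airtime uses 182 of 182 (binding); design uses 91 of 114 (slack = 23); budget uses 147 of 151 (slack = 4); production uses 77 of 77 (binding).
Since design, budget are not tight, their duals are 0.
Dual feasibility on the basic columns requires 2·y_airtime + 3·y_production = 35, 6·y_airtime + 2·y_production = 56.
This yields shadow prices y_airtime = 7, y_production = 7.
Δz = y_airtime·Δb = 7 × (-2) = -14, so new z* = 1813 − 14 = 1799.

1799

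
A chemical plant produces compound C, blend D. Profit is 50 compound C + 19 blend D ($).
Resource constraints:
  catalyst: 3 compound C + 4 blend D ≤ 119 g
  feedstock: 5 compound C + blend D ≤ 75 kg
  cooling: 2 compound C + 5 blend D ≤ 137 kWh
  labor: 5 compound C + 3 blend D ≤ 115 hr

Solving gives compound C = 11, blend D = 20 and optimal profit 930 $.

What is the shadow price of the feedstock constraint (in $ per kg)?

Check each constraint at x*: catalyst 113/119 (slack 6); feedstock 75/75 (tight); cooling 122/137 (slack 15); labor 115/115 (tight).
By complementary slackness, y = 0 for the non-binding constraints.
Dual feasibility on the basic columns requires 5·y_feedstock + 5·y_labor = 50, 1·y_feedstock + 3·y_labor = 19.
Solving: y_feedstock = 5.5, y_labor = 4.5.
Shadow price of feedstock = 5.5.

5.5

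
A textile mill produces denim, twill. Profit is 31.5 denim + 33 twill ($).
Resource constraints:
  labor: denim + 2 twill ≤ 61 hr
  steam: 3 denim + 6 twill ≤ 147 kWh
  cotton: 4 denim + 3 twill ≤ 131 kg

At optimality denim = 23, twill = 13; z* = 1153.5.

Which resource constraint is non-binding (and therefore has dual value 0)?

labor

labor: 49/61 (slack 12)
steam: 147/147 (binding)
cotton: 131/131 (binding)
By complementary slackness, a constraint with positive slack has shadow price 0 → labor.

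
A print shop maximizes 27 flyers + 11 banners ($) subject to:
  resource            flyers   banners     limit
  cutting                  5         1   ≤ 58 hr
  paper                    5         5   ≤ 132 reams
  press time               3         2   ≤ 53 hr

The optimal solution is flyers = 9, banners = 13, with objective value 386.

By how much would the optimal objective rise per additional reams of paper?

Binding: cutting and press time. Non-binding: paper (22 unused).
Slack constraints have shadow price 0 (complementary slackness).
The binding rows give the dual system: 5·y_cutting + 3·y_press time = 27 and 1·y_cutting + 2·y_press time = 11.
Solving: y_cutting = 3, y_press time = 4.
Shadow price of paper = 0.

0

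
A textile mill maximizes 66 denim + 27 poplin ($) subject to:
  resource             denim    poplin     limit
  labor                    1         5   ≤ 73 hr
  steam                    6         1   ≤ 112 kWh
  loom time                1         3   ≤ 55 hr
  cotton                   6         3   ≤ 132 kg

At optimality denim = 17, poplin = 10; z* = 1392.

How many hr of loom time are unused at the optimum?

8

loom time used = 1·17 + 3·10 = 47; slack = 55 − 47 = 8.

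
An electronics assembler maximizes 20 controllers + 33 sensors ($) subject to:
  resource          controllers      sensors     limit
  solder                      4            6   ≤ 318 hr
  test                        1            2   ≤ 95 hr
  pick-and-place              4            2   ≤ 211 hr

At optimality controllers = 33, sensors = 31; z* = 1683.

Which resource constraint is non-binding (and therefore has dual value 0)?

solder: 318/318 (binding)
test: 95/95 (binding)
pick-and-place: 194/211 (slack 17)
By complementary slackness, a constraint with positive slack has shadow price 0 → pick-and-place.

pick-and-place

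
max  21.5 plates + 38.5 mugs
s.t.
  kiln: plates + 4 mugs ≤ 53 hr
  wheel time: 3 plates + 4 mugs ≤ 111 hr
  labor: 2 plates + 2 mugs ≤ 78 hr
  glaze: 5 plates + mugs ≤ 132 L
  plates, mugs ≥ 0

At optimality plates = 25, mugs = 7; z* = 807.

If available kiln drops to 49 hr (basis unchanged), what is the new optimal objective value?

771

Check each constraint at x*: kiln 53/53 (tight); wheel time 103/111 (slack 8); labor 64/78 (slack 14); glaze 132/132 (tight).
Since wheel time, labor are not tight, their duals are 0.
From A_Bᵀ y = c: 1·y_kiln + 5·y_glaze = 21.5; 4·y_kiln + 1·y_glaze = 38.5.
Solving: y_kiln = 9, y_glaze = 2.5.
Δz = y_kiln·Δb = 9 × (-4) = -36, so new z* = 807 − 36 = 771.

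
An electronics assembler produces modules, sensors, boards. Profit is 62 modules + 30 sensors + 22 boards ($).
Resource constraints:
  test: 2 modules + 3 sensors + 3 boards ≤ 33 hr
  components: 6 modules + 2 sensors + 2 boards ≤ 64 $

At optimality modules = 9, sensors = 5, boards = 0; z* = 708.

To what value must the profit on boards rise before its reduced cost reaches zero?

Both test and components are binding at x*.
The binding rows give the dual system: 2·y_test + 6·y_components = 62 and 3·y_test + 2·y_components = 30.
Solving: y_test = 4, y_components = 9.
boards enters the basis when its profit ≥ yᵀa₃ = 4·3 + 9·2 = 30.

30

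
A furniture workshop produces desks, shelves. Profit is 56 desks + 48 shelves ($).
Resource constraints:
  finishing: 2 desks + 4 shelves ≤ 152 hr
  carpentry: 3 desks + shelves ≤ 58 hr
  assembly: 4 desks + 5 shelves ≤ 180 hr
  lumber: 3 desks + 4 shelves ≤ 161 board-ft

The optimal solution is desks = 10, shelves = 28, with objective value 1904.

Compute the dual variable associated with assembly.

8

At the optimum: finishing uses 132 of 152 (slack = 20); carpentry uses 58 of 58 (binding); assembly uses 180 of 180 (binding); lumber uses 142 of 161 (slack = 19).
By complementary slackness, y = 0 for the non-binding constraints.
The binding rows give the dual system: 3·y_carpentry + 4·y_assembly = 56 and 1·y_carpentry + 5·y_assembly = 48.
→ y_carpentry = 8 and y_assembly = 8.
Shadow price of assembly = 8.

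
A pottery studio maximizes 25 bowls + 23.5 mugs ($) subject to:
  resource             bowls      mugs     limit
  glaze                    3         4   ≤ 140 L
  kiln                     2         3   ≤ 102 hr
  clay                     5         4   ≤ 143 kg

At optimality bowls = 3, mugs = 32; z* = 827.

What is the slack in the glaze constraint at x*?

3

glaze used = 3·3 + 4·32 = 137; slack = 140 − 137 = 3.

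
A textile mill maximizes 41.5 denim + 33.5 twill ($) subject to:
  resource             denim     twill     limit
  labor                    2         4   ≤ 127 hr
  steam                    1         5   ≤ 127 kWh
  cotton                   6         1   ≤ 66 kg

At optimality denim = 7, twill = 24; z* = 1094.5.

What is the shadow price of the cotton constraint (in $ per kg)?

6

At the optimum: labor uses 110 of 127 (slack = 17); steam uses 127 of 127 (binding); cotton uses 66 of 66 (binding).
Since labor is not tight, its dual is 0.
The binding rows give the dual system: 1·y_steam + 6·y_cotton = 41.5 and 5·y_steam + 1·y_cotton = 33.5.
Solving: y_steam = 5.5, y_cotton = 6.
Shadow price of cotton = 6.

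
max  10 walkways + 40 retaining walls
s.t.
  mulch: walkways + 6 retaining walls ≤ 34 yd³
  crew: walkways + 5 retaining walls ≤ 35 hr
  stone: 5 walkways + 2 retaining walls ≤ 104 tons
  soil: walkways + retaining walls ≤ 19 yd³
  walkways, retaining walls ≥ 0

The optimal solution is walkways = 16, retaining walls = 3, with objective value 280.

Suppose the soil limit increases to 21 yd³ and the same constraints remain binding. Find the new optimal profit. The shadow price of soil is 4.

Δb = 2, so new z* = 280 + (4)·(2) = 280 + 8 = 288.

288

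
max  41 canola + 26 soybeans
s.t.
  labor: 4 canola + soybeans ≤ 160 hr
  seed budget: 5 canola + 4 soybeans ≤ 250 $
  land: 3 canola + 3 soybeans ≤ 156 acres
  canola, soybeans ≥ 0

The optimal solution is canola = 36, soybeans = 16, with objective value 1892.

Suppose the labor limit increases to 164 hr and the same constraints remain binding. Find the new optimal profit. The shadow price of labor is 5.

1912

Δb = 4, so new z* = 1892 + (5)·(4) = 1892 + 20 = 1912.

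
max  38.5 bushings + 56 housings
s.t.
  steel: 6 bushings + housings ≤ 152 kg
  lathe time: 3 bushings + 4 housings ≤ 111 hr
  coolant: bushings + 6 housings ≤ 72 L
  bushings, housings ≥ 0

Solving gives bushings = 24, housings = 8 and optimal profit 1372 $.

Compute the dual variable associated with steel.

Binding: steel and coolant. Non-binding: lathe time (7 unused).
Slack constraints have shadow price 0 (complementary slackness).
From A_Bᵀ y = c: 6·y_steel + 1·y_coolant = 38.5; 1·y_steel + 6·y_coolant = 56.
→ y_steel = 5 and y_coolant = 8.5.
Shadow price of steel = 5.

5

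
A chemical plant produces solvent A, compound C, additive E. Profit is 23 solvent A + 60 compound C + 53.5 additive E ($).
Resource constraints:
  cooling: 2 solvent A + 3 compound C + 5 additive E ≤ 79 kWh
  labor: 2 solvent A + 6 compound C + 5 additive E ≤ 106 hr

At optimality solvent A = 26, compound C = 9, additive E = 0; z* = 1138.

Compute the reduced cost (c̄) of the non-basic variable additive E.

-4

At the optimum: cooling uses 79 of 79 (binding); labor uses 106 of 106 (binding).
Dual feasibility on the basic columns requires 2·y_cooling + 2·y_labor = 23, 3·y_cooling + 6·y_labor = 60.
This yields shadow prices y_cooling = 3, y_labor = 8.5.
Reduced cost of additive E: c₃ − yᵀa₃ = 53.5 − (3·5 + 8.5·5) = 53.5 − 57.5 = -4.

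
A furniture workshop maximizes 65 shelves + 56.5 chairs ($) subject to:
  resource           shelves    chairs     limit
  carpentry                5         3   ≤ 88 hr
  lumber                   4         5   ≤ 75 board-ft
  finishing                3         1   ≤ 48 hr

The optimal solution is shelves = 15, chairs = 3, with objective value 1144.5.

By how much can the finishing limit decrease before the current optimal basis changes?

Binding constraints: lumber, finishing. The basis is B = [[4,5],[3,1]] with det -11.
Per unit decrease in finishing, x* moves by d = (-0.4545, 0.3636).
The basis stays optimal until shelves reaches 0; allowable decrease = 33 hr.

33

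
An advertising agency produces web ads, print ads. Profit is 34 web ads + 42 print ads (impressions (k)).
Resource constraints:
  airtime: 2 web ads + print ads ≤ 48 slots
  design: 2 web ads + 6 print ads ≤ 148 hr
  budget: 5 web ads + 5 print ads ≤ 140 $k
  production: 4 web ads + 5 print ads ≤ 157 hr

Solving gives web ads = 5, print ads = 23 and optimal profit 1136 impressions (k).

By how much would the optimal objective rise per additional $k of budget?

Check each constraint at x*: airtime 33/48 (slack 15); design 148/148 (tight); budget 140/140 (tight); production 135/157 (slack 22).
Slack constraints have shadow price 0 (complementary slackness).
Dual feasibility on the basic columns requires 2·y_design + 5·y_budget = 34, 6·y_design + 5·y_budget = 42.
Solving: y_design = 2, y_budget = 6.
Shadow price of budget = 6.

6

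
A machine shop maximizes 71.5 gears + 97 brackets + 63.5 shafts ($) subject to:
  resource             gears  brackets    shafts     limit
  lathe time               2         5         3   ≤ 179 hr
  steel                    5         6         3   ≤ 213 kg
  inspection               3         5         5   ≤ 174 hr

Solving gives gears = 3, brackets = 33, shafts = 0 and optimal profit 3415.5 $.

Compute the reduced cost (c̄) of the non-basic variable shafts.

At the optimum: lathe time uses 171 of 179 (slack = 8); steel uses 213 of 213 (binding); inspection uses 174 of 174 (binding).
By complementary slackness, y = 0 for the non-binding constraint.
From A_Bᵀ y = c: 5·y_steel + 3·y_inspection = 71.5; 6·y_steel + 5·y_inspection = 97.
→ y_steel = 9.5 and y_inspection = 8.
Reduced cost of shafts: c₃ − yᵀa₃ = 63.5 − (9.5·3 + 8·5) = 63.5 − 68.5 = -5.

-5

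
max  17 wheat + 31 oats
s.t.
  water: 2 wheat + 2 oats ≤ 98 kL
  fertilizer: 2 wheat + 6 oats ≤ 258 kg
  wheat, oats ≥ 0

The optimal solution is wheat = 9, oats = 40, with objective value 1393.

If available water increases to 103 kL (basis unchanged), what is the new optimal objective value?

At the optimum: water uses 98 of 98 (binding); fertilizer uses 258 of 258 (binding).
The binding rows give the dual system: 2·y_water + 2·y_fertilizer = 17 and 2·y_water + 6·y_fertilizer = 31.
Solving: y_water = 5, y_fertilizer = 3.5.
Δz = y_water·Δb = 5 × (5) = 25, so new z* = 1393 + 25 = 1418.

1418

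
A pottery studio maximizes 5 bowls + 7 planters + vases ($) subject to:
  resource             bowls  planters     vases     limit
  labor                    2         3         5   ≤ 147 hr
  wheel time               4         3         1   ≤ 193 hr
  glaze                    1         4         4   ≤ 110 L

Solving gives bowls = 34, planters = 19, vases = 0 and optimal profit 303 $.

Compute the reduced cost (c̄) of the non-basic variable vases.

At the optimum: labor uses 125 of 147 (slack = 22); wheel time uses 193 of 193 (binding); glaze uses 110 of 110 (binding).
Since labor is not tight, its dual is 0.
From A_Bᵀ y = c: 4·y_wheel time + 1·y_glaze = 5; 3·y_wheel time + 4·y_glaze = 7.
This yields shadow prices y_wheel time = 1, y_glaze = 1.
Reduced cost of vases: c₃ − yᵀa₃ = 1 − (1·1 + 1·4) = 1 − 5 = -4.

-4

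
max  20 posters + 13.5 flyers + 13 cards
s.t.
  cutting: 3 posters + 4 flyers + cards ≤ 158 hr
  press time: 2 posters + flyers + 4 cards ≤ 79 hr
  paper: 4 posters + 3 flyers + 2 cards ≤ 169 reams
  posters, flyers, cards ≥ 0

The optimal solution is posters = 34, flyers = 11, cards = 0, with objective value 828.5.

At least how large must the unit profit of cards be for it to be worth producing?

At the optimum: cutting uses 146 of 158 (slack = 12); press time uses 79 of 79 (binding); paper uses 169 of 169 (binding).
Slack constraints have shadow price 0 (complementary slackness).
The binding rows give the dual system: 2·y_press time + 4·y_paper = 20 and 1·y_press time + 3·y_paper = 13.5.
→ y_press time = 3 and y_paper = 3.5.
cards enters the basis when its profit ≥ yᵀa₃ = 3·4 + 3.5·2 = 19.

19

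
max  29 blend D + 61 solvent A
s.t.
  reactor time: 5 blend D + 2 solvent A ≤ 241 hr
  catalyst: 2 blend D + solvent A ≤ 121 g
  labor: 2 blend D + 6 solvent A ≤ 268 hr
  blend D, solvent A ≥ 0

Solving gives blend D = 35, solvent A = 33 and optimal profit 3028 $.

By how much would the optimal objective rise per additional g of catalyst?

At the optimum: reactor time uses 241 of 241 (binding); catalyst uses 103 of 121 (slack = 18); labor uses 268 of 268 (binding).
Slack constraints have shadow price 0 (complementary slackness).
The binding rows give the dual system: 5·y_reactor time + 2·y_labor = 29 and 2·y_reactor time + 6·y_labor = 61.
Solving: y_reactor time = 2, y_labor = 9.5.
Shadow price of catalyst = 0.

0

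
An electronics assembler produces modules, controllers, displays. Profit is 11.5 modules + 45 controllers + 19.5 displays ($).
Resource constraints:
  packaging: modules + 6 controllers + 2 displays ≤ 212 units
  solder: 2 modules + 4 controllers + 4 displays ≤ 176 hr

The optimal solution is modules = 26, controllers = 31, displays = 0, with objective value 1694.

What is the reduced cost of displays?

Both packaging and solder are binding at x*.
From A_Bᵀ y = c: 1·y_packaging + 2·y_solder = 11.5; 6·y_packaging + 4·y_solder = 45.
This yields shadow prices y_packaging = 5.5, y_solder = 3.
Reduced cost of displays: c₃ − yᵀa₃ = 19.5 − (5.5·2 + 3·4) = 19.5 − 23 = -3.5.

-3.5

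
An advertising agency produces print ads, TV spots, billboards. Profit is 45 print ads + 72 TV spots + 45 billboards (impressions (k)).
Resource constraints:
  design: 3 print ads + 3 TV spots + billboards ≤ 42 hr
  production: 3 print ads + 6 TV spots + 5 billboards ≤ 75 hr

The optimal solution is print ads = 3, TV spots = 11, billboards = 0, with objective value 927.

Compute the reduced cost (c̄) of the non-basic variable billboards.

Check each constraint at x*: design 42/42 (tight); production 75/75 (tight).
From A_Bᵀ y = c: 3·y_design + 3·y_production = 45; 3·y_design + 6·y_production = 72.
This yields shadow prices y_design = 6, y_production = 9.
Reduced cost of billboards: c₃ − yᵀa₃ = 45 − (6·1 + 9·5) = 45 − 51 = -6.

-6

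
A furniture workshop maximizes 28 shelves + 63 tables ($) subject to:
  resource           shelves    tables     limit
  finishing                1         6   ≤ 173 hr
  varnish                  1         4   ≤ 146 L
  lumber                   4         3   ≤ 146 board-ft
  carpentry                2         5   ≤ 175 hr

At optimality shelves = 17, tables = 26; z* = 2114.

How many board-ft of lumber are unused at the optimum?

0

lumber used = 4·17 + 3·26 = 146; slack = 146 − 146 = 0.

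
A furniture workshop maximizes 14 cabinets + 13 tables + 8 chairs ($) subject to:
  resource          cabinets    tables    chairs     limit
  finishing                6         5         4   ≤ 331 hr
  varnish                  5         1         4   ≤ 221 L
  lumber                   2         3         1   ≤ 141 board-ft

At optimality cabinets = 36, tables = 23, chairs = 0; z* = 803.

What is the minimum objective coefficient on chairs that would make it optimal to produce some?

9

Binding: finishing and lumber. Non-binding: varnish (18 unused).
By complementary slackness, y = 0 for the non-binding constraint.
From A_Bᵀ y = c: 6·y_finishing + 2·y_lumber = 14; 5·y_finishing + 3·y_lumber = 13.
Solving: y_finishing = 2, y_lumber = 1.
chairs enters the basis when its profit ≥ yᵀa₃ = 2·4 + 1·1 = 9.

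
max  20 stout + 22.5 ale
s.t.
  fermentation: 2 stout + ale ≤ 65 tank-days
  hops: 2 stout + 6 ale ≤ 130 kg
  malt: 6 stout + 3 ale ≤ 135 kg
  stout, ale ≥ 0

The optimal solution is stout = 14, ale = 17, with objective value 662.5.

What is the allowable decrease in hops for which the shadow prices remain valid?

85

Binding constraints: hops, malt. The basis is B = [[2,6],[6,3]] with det -30.
Per unit decrease in hops, x* moves by d = (0.1, -0.2).
The basis stays optimal until ale reaches 0; allowable decrease = 85 kg.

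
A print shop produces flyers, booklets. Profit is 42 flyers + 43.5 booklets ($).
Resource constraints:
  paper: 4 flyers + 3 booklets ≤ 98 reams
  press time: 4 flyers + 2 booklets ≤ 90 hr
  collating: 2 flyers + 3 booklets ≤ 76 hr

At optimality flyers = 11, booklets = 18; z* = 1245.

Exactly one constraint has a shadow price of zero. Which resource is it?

press time

paper: 98/98 (binding)
press time: 80/90 (slack 10)
collating: 76/76 (binding)
By complementary slackness, a constraint with positive slack has shadow price 0 → press time.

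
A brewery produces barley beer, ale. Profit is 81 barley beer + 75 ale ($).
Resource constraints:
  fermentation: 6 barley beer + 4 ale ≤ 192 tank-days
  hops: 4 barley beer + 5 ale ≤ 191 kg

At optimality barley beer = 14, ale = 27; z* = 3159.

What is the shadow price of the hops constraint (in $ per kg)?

Both fermentation and hops are binding at x*.
The binding rows give the dual system: 6·y_fermentation + 4·y_hops = 81 and 4·y_fermentation + 5·y_hops = 75.
→ y_fermentation = 7.5 and y_hops = 9.
Shadow price of hops = 9.

9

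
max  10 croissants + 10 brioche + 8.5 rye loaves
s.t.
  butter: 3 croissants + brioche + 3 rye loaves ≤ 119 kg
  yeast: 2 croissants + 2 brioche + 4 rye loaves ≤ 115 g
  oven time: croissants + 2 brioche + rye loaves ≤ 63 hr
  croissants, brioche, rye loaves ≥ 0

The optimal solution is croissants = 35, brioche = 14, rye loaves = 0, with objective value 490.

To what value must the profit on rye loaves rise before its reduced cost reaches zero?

10

Binding: butter and oven time. Non-binding: yeast (17 unused).
Slack constraints have shadow price 0 (complementary slackness).
From A_Bᵀ y = c: 3·y_butter + 1·y_oven time = 10; 1·y_butter + 2·y_oven time = 10.
Solving: y_butter = 2, y_oven time = 4.
rye loaves enters the basis when its profit ≥ yᵀa₃ = 2·3 + 4·1 = 10.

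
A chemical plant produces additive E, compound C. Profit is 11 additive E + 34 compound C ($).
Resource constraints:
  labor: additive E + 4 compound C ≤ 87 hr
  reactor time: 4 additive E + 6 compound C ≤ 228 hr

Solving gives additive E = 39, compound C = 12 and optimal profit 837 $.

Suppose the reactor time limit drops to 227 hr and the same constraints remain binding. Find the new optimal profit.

Check each constraint at x*: labor 87/87 (tight); reactor time 228/228 (tight).
The binding rows give the dual system: 1·y_labor + 4·y_reactor time = 11 and 4·y_labor + 6·y_reactor time = 34.
Solving: y_labor = 7, y_reactor time = 1.
Δz = y_reactor time·Δb = 1 × (-1) = -1, so new z* = 837 − 1 = 836.

836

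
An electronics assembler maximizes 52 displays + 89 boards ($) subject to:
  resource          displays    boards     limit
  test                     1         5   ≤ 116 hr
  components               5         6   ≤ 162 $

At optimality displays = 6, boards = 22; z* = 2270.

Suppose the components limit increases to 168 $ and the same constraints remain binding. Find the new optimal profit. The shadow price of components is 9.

2324

Δb = 6, so new z* = 2270 + (9)·(6) = 2270 + 54 = 2324.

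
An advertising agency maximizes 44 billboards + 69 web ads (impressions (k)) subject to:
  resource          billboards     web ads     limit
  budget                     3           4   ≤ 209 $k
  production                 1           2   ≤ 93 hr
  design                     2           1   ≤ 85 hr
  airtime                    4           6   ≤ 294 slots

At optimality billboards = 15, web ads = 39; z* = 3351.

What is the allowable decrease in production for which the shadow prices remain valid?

4

Binding constraints: production, airtime. The basis is B = [[1,2],[4,6]] with det -2.
Per unit decrease in production, x* moves by d = (3, -2).
The basis stays optimal until design becomes binding; allowable decrease = 4 hr.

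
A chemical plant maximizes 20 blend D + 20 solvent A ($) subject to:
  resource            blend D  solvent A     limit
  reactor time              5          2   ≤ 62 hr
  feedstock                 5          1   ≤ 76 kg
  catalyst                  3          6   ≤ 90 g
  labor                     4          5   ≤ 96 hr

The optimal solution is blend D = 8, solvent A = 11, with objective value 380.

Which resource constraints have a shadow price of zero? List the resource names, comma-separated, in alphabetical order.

reactor time: 62/62 (binding)
feedstock: 51/76 (slack 25)
catalyst: 90/90 (binding)
labor: 87/96 (slack 9)
By complementary slackness, a constraint with positive slack has shadow price 0 → feedstock, labor.

feedstock, labor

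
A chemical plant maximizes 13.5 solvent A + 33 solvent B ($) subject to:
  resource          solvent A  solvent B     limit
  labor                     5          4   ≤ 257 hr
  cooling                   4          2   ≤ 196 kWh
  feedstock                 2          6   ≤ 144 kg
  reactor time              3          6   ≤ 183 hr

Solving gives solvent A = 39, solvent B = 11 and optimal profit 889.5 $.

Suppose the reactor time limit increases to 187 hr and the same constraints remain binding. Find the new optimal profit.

899.5

Binding: feedstock and reactor time. Non-binding: labor (18 unused), cooling (18 unused).
Slack constraints have shadow price 0 (complementary slackness).
Dual feasibility on the basic columns requires 2·y_feedstock + 3·y_reactor time = 13.5, 6·y_feedstock + 6·y_reactor time = 33.
Solving: y_feedstock = 3, y_reactor time = 2.5.
Δz = y_reactor time·Δb = 2.5 × (4) = 10, so new z* = 889.5 + 10 = 899.5.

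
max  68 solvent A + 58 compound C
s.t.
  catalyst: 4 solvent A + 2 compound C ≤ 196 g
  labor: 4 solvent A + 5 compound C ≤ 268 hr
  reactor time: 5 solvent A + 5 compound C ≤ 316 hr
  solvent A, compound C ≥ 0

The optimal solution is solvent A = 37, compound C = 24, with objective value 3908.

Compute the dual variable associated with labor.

Binding: catalyst and labor. Non-binding: reactor time (11 unused).
Since reactor time is not tight, its dual is 0.
Dual feasibility on the basic columns requires 4·y_catalyst + 4·y_labor = 68, 2·y_catalyst + 5·y_labor = 58.
This yields shadow prices y_catalyst = 9, y_labor = 8.
Shadow price of labor = 8.

8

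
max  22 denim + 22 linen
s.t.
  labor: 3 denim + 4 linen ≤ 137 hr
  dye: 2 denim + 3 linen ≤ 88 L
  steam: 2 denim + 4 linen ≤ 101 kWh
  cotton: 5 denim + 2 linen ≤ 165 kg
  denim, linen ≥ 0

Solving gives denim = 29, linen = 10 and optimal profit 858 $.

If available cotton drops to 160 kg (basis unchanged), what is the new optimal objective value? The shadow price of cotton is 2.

848

Δb = -5, so new z* = 858 + (2)·(-5) = 858 − 10 = 848.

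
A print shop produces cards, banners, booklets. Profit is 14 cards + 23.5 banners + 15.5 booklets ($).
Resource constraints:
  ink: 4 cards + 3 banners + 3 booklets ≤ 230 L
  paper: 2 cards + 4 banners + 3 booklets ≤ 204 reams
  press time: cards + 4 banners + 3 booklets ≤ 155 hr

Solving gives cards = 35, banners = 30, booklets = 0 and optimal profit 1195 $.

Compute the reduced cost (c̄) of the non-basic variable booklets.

Binding: ink and press time. Non-binding: paper (14 unused).
By complementary slackness, y = 0 for the non-binding constraint.
Dual feasibility on the basic columns requires 4·y_ink + 1·y_press time = 14, 3·y_ink + 4·y_press time = 23.5.
This yields shadow prices y_ink = 2.5, y_press time = 4.
Reduced cost of booklets: c₃ − yᵀa₃ = 15.5 − (2.5·3 + 4·3) = 15.5 − 19.5 = -4.

-4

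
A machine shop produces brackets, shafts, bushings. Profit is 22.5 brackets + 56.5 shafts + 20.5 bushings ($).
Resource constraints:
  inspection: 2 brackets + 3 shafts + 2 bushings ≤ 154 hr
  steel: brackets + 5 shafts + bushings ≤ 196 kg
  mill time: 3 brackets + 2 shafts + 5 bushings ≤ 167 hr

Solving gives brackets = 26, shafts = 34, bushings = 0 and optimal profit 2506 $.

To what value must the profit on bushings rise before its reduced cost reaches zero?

22.5

Check each constraint at x*: inspection 154/154 (tight); steel 196/196 (tight); mill time 146/167 (slack 21).
Slack constraints have shadow price 0 (complementary slackness).
The binding rows give the dual system: 2·y_inspection + 1·y_steel = 22.5 and 3·y_inspection + 5·y_steel = 56.5.
→ y_inspection = 8 and y_steel = 6.5.
bushings enters the basis when its profit ≥ yᵀa₃ = 8·2 + 6.5·1 = 22.5.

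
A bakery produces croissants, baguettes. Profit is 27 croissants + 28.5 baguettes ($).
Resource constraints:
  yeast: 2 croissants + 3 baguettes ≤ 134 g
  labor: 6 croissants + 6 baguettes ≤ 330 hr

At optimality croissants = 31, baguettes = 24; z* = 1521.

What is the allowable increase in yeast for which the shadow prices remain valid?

31

Binding constraints: yeast, labor. The basis is B = [[2,3],[6,6]] with det -6.
Per unit increase in yeast, x* moves by d = (-1, 1).
The basis stays optimal until croissants reaches 0; allowable increase = 31 g.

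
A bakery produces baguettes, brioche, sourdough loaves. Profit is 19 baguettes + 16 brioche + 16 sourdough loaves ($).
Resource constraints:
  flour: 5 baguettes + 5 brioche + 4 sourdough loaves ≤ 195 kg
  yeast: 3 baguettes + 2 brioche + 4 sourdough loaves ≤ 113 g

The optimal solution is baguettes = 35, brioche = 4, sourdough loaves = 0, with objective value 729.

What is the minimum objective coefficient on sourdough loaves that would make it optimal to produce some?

Both flour and yeast are binding at x*.
From A_Bᵀ y = c: 5·y_flour + 3·y_yeast = 19; 5·y_flour + 2·y_yeast = 16.
This yields shadow prices y_flour = 2, y_yeast = 3.
sourdough loaves enters the basis when its profit ≥ yᵀa₃ = 2·4 + 3·4 = 20.

20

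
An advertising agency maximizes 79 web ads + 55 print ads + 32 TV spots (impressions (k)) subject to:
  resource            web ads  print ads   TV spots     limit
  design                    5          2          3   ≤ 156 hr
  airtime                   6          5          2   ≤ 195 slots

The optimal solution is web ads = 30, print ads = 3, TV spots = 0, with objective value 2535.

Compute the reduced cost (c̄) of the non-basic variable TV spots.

At the optimum: design uses 156 of 156 (binding); airtime uses 195 of 195 (binding).
Dual feasibility on the basic columns requires 5·y_design + 6·y_airtime = 79, 2·y_design + 5·y_airtime = 55.
Solving: y_design = 5, y_airtime = 9.
Reduced cost of TV spots: c₃ − yᵀa₃ = 32 − (5·3 + 9·2) = 32 − 33 = -1.

-1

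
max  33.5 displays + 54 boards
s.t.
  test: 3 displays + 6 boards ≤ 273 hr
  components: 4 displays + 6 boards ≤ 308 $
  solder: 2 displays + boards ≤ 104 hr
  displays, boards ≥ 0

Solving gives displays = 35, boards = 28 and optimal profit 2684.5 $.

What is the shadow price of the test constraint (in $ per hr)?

Check each constraint at x*: test 273/273 (tight); components 308/308 (tight); solder 98/104 (slack 6).
By complementary slackness, y = 0 for the non-binding constraint.
The binding rows give the dual system: 3·y_test + 4·y_components = 33.5 and 6·y_test + 6·y_components = 54.
→ y_test = 2.5 and y_components = 6.5.
Shadow price of test = 2.5.

2.5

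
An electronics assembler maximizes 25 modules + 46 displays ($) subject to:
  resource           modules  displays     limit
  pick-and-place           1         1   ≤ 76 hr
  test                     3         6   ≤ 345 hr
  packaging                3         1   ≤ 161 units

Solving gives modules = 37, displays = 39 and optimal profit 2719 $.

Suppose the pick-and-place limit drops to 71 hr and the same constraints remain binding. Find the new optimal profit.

At the optimum: pick-and-place uses 76 of 76 (binding); test uses 345 of 345 (binding); packaging uses 150 of 161 (slack = 11).
By complementary slackness, y = 0 for the non-binding constraint.
From A_Bᵀ y = c: 1·y_pick-and-place + 3·y_test = 25; 1·y_pick-and-place + 6·y_test = 46.
This yields shadow prices y_pick-and-place = 4, y_test = 7.
Δz = y_pick-and-place·Δb = 4 × (-5) = -20, so new z* = 2719 − 20 = 2699.

2699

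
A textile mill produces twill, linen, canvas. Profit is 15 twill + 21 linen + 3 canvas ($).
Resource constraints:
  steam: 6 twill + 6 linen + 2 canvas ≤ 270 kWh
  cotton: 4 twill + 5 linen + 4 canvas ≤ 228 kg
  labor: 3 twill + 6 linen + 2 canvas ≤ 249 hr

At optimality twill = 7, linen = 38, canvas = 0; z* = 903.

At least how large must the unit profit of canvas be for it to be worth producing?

Check each constraint at x*: steam 270/270 (tight); cotton 218/228 (slack 10); labor 249/249 (tight).
By complementary slackness, y = 0 for the non-binding constraint.
From A_Bᵀ y = c: 6·y_steam + 3·y_labor = 15; 6·y_steam + 6·y_labor = 21.
→ y_steam = 1.5 and y_labor = 2.
canvas enters the basis when its profit ≥ yᵀa₃ = 1.5·2 + 2·2 = 7.

7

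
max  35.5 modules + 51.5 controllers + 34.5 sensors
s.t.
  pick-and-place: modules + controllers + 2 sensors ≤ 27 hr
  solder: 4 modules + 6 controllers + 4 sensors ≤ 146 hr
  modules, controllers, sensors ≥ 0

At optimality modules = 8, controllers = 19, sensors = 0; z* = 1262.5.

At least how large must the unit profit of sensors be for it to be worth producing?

Both pick-and-place and solder are binding at x*.
Dual feasibility on the basic columns requires 1·y_pick-and-place + 4·y_solder = 35.5, 1·y_pick-and-place + 6·y_solder = 51.5.
→ y_pick-and-place = 3.5 and y_solder = 8.
sensors enters the basis when its profit ≥ yᵀa₃ = 3.5·2 + 8·4 = 39.

39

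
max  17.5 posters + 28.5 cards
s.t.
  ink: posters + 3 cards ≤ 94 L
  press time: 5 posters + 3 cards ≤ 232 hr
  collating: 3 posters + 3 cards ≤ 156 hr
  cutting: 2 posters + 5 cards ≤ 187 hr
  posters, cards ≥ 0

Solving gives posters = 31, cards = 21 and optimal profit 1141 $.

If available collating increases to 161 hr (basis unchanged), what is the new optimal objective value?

Check each constraint at x*: ink 94/94 (tight); press time 218/232 (slack 14); collating 156/156 (tight); cutting 167/187 (slack 20).
Since press time, cutting are not tight, their duals are 0.
From A_Bᵀ y = c: 1·y_ink + 3·y_collating = 17.5; 3·y_ink + 3·y_collating = 28.5.
This yields shadow prices y_ink = 5.5, y_collating = 4.
Δz = y_collating·Δb = 4 × (5) = 20, so new z* = 1141 + 20 = 1161.

1161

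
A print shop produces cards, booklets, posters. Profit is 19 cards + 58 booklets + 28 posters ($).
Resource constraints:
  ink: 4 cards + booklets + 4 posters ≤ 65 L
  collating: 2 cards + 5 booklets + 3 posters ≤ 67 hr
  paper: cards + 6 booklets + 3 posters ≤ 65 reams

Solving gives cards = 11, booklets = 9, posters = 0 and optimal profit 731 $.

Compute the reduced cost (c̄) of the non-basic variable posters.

-5

Check each constraint at x*: ink 53/65 (slack 12); collating 67/67 (tight); paper 65/65 (tight).
Slack constraints have shadow price 0 (complementary slackness).
The binding rows give the dual system: 2·y_collating + 1·y_paper = 19 and 5·y_collating + 6·y_paper = 58.
Solving: y_collating = 8, y_paper = 3.
Reduced cost of posters: c₃ − yᵀa₃ = 28 − (8·3 + 3·3) = 28 − 33 = -5.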